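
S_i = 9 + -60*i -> [9, -51, -111, -171, -231]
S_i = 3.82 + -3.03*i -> [3.82, 0.79, -2.24, -5.27, -8.3]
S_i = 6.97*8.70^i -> [6.97, 60.64, 527.56, 4589.77, 39930.96]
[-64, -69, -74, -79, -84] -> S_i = -64 + -5*i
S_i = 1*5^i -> [1, 5, 25, 125, 625]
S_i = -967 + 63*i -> [-967, -904, -841, -778, -715]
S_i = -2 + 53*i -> [-2, 51, 104, 157, 210]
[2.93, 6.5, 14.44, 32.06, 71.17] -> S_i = 2.93*2.22^i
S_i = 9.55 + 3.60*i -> [9.55, 13.15, 16.75, 20.35, 23.95]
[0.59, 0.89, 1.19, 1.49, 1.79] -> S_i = 0.59 + 0.30*i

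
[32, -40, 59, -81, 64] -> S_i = Random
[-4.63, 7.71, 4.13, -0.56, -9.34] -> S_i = Random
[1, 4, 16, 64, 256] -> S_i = 1*4^i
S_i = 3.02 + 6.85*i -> [3.02, 9.87, 16.72, 23.57, 30.42]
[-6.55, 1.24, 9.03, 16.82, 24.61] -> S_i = -6.55 + 7.79*i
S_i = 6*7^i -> [6, 42, 294, 2058, 14406]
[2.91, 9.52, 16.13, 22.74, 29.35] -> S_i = 2.91 + 6.61*i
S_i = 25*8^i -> [25, 200, 1600, 12800, 102400]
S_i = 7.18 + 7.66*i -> [7.18, 14.84, 22.5, 30.16, 37.82]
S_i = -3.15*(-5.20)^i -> [-3.15, 16.38, -85.18, 442.92, -2303.16]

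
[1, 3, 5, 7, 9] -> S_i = 1 + 2*i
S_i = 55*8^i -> [55, 440, 3520, 28160, 225280]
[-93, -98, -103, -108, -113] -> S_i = -93 + -5*i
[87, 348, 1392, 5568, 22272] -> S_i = 87*4^i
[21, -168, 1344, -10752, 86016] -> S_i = 21*-8^i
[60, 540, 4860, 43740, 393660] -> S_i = 60*9^i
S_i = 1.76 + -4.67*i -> [1.76, -2.91, -7.58, -12.25, -16.92]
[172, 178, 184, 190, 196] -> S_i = 172 + 6*i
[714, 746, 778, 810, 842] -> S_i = 714 + 32*i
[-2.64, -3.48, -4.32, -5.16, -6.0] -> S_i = -2.64 + -0.84*i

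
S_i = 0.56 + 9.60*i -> [0.56, 10.16, 19.76, 29.36, 38.96]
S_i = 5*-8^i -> [5, -40, 320, -2560, 20480]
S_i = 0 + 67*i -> [0, 67, 134, 201, 268]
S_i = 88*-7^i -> [88, -616, 4312, -30184, 211288]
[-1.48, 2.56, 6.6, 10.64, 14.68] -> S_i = -1.48 + 4.04*i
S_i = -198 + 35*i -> [-198, -163, -128, -93, -58]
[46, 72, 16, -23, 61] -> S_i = Random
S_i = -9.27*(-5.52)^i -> [-9.27, 51.17, -282.46, 1559.18, -8606.69]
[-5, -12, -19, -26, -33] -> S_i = -5 + -7*i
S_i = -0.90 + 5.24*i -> [-0.9, 4.34, 9.58, 14.82, 20.06]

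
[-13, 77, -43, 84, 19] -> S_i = Random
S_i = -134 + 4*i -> [-134, -130, -126, -122, -118]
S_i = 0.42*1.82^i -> [0.42, 0.76, 1.39, 2.53, 4.61]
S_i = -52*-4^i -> [-52, 208, -832, 3328, -13312]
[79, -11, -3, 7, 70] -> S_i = Random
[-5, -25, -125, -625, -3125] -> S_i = -5*5^i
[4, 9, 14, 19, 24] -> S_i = 4 + 5*i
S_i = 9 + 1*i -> [9, 10, 11, 12, 13]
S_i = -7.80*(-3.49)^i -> [-7.8, 27.22, -95.0, 331.57, -1157.17]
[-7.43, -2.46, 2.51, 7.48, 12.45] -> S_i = -7.43 + 4.97*i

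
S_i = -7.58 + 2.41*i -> [-7.58, -5.17, -2.76, -0.35, 2.06]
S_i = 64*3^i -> [64, 192, 576, 1728, 5184]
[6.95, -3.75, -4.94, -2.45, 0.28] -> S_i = Random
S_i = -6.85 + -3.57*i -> [-6.85, -10.42, -13.99, -17.56, -21.13]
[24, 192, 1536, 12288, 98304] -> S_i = 24*8^i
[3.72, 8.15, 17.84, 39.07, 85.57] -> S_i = 3.72*2.19^i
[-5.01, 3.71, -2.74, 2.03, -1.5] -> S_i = -5.01*(-0.74)^i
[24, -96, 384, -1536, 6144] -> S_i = 24*-4^i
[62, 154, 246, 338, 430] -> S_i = 62 + 92*i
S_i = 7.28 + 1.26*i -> [7.28, 8.54, 9.8, 11.06, 12.32]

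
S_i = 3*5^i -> [3, 15, 75, 375, 1875]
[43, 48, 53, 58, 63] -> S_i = 43 + 5*i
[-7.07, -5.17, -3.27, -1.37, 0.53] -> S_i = -7.07 + 1.90*i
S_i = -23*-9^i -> [-23, 207, -1863, 16767, -150903]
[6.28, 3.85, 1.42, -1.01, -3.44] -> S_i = 6.28 + -2.43*i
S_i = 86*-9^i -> [86, -774, 6966, -62694, 564246]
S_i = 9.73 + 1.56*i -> [9.73, 11.29, 12.85, 14.41, 15.97]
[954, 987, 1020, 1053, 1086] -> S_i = 954 + 33*i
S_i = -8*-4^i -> [-8, 32, -128, 512, -2048]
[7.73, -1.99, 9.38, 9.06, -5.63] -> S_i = Random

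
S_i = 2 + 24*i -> [2, 26, 50, 74, 98]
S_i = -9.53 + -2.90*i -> [-9.53, -12.43, -15.33, -18.23, -21.13]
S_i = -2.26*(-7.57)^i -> [-2.26, 17.11, -129.51, 980.38, -7421.5]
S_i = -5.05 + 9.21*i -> [-5.05, 4.16, 13.37, 22.58, 31.79]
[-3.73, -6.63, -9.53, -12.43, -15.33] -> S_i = -3.73 + -2.90*i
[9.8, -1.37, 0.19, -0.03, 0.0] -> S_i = 9.80*(-0.14)^i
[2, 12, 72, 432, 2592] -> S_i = 2*6^i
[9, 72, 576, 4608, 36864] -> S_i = 9*8^i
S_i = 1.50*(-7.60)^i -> [1.5, -11.4, 86.64, -658.46, 5004.33]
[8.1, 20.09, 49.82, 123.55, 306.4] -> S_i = 8.10*2.48^i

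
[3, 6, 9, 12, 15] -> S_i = 3 + 3*i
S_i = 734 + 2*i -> [734, 736, 738, 740, 742]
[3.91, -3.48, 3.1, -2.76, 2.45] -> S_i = 3.91*(-0.89)^i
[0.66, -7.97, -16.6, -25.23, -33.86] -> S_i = 0.66 + -8.63*i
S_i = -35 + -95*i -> [-35, -130, -225, -320, -415]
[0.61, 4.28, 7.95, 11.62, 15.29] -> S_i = 0.61 + 3.67*i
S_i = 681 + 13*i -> [681, 694, 707, 720, 733]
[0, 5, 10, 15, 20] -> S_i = 0 + 5*i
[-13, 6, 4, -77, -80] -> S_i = Random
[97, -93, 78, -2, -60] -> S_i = Random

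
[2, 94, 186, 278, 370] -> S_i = 2 + 92*i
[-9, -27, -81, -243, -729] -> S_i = -9*3^i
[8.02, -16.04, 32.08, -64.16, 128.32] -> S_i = 8.02*(-2.00)^i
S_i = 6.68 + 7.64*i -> [6.68, 14.32, 21.96, 29.6, 37.24]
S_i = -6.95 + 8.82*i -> [-6.95, 1.87, 10.69, 19.51, 28.33]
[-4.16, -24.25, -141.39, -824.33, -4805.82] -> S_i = -4.16*5.83^i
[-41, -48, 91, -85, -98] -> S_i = Random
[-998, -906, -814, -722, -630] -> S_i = -998 + 92*i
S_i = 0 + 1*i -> [0, 1, 2, 3, 4]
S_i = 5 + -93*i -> [5, -88, -181, -274, -367]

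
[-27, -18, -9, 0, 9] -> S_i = -27 + 9*i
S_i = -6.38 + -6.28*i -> [-6.38, -12.66, -18.94, -25.22, -31.5]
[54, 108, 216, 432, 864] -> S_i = 54*2^i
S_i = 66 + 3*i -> [66, 69, 72, 75, 78]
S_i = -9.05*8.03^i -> [-9.05, -72.67, -583.55, -4685.92, -37627.97]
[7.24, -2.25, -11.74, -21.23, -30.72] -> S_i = 7.24 + -9.49*i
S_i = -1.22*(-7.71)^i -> [-1.22, 9.41, -72.52, 559.14, -4310.99]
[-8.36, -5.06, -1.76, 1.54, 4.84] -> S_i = -8.36 + 3.30*i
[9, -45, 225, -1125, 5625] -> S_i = 9*-5^i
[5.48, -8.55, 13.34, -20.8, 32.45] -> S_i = 5.48*(-1.56)^i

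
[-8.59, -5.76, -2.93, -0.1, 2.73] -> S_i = -8.59 + 2.83*i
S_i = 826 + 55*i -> [826, 881, 936, 991, 1046]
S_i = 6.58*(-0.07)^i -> [6.58, -0.46, 0.03, -0.0, 0.0]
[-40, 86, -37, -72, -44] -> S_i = Random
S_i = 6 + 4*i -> [6, 10, 14, 18, 22]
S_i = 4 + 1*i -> [4, 5, 6, 7, 8]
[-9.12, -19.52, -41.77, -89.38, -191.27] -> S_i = -9.12*2.14^i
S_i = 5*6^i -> [5, 30, 180, 1080, 6480]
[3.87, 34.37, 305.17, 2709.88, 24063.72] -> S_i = 3.87*8.88^i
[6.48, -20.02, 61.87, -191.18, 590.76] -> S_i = 6.48*(-3.09)^i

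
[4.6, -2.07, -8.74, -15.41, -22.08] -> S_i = 4.60 + -6.67*i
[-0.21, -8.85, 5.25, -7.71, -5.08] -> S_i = Random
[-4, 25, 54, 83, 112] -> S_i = -4 + 29*i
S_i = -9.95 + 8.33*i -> [-9.95, -1.62, 6.71, 15.04, 23.37]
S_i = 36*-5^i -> [36, -180, 900, -4500, 22500]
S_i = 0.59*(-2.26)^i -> [0.59, -1.33, 3.01, -6.81, 15.39]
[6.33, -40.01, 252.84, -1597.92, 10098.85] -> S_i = 6.33*(-6.32)^i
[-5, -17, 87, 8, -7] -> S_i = Random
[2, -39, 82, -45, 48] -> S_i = Random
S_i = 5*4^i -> [5, 20, 80, 320, 1280]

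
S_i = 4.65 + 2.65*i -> [4.65, 7.3, 9.95, 12.6, 15.25]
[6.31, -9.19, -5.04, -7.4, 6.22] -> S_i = Random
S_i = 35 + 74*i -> [35, 109, 183, 257, 331]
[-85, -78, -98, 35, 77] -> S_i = Random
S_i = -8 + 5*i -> [-8, -3, 2, 7, 12]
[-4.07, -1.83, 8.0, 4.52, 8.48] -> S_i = Random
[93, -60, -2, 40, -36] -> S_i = Random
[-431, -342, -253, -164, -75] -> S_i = -431 + 89*i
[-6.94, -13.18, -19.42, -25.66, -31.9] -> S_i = -6.94 + -6.24*i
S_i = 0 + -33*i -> [0, -33, -66, -99, -132]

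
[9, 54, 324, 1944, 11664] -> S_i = 9*6^i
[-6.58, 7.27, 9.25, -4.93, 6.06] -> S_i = Random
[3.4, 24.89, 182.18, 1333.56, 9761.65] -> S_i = 3.40*7.32^i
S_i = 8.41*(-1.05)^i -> [8.41, -8.83, 9.27, -9.74, 10.22]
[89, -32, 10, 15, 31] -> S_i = Random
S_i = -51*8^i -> [-51, -408, -3264, -26112, -208896]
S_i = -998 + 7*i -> [-998, -991, -984, -977, -970]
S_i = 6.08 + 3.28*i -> [6.08, 9.36, 12.64, 15.92, 19.2]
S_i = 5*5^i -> [5, 25, 125, 625, 3125]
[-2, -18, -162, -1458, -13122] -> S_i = -2*9^i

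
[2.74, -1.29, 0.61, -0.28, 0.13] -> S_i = 2.74*(-0.47)^i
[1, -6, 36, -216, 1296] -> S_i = 1*-6^i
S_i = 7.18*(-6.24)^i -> [7.18, -44.8, 279.57, -1744.53, 10885.86]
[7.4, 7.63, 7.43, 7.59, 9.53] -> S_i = Random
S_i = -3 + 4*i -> [-3, 1, 5, 9, 13]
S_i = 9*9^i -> [9, 81, 729, 6561, 59049]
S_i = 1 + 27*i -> [1, 28, 55, 82, 109]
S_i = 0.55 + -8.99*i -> [0.55, -8.44, -17.43, -26.42, -35.41]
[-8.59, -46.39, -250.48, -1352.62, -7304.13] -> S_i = -8.59*5.40^i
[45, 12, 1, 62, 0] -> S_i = Random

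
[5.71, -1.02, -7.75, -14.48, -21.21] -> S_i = 5.71 + -6.73*i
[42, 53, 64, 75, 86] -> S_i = 42 + 11*i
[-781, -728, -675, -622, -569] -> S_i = -781 + 53*i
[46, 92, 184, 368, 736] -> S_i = 46*2^i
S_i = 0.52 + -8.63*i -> [0.52, -8.11, -16.74, -25.37, -34.0]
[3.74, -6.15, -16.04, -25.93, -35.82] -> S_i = 3.74 + -9.89*i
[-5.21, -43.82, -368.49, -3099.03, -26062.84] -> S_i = -5.21*8.41^i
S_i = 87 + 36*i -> [87, 123, 159, 195, 231]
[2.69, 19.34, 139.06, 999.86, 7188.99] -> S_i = 2.69*7.19^i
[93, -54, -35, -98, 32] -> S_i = Random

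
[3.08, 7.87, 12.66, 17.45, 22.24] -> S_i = 3.08 + 4.79*i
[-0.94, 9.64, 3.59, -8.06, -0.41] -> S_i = Random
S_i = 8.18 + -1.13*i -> [8.18, 7.05, 5.92, 4.79, 3.66]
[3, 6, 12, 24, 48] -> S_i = 3*2^i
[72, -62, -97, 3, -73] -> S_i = Random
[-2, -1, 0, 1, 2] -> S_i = -2 + 1*i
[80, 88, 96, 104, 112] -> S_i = 80 + 8*i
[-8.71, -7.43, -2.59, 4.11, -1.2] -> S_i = Random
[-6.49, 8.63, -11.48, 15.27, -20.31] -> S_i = -6.49*(-1.33)^i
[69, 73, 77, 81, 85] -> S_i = 69 + 4*i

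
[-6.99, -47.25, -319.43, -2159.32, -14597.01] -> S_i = -6.99*6.76^i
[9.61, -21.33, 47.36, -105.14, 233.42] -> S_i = 9.61*(-2.22)^i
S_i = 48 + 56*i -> [48, 104, 160, 216, 272]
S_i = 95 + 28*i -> [95, 123, 151, 179, 207]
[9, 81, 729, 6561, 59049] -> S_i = 9*9^i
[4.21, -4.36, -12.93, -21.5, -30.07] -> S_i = 4.21 + -8.57*i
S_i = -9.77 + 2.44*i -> [-9.77, -7.33, -4.89, -2.45, -0.01]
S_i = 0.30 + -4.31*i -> [0.3, -4.01, -8.32, -12.63, -16.94]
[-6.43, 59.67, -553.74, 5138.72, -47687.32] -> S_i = -6.43*(-9.28)^i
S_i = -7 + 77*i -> [-7, 70, 147, 224, 301]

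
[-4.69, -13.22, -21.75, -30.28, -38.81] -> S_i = -4.69 + -8.53*i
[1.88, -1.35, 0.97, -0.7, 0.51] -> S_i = 1.88*(-0.72)^i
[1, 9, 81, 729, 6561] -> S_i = 1*9^i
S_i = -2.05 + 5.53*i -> [-2.05, 3.48, 9.01, 14.54, 20.07]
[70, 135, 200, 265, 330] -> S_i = 70 + 65*i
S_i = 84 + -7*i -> [84, 77, 70, 63, 56]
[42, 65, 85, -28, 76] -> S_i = Random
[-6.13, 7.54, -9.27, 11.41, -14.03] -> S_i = -6.13*(-1.23)^i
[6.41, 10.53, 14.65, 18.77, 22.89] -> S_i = 6.41 + 4.12*i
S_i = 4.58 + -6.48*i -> [4.58, -1.9, -8.38, -14.86, -21.34]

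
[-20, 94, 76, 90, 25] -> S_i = Random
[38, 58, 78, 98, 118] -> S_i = 38 + 20*i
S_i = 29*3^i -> [29, 87, 261, 783, 2349]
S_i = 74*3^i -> [74, 222, 666, 1998, 5994]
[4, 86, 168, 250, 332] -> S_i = 4 + 82*i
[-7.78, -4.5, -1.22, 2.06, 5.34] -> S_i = -7.78 + 3.28*i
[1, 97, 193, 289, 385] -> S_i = 1 + 96*i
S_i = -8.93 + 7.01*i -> [-8.93, -1.92, 5.09, 12.1, 19.11]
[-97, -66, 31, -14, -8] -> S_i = Random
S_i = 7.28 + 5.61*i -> [7.28, 12.89, 18.5, 24.11, 29.72]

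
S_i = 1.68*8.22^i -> [1.68, 13.81, 113.51, 933.09, 7670.02]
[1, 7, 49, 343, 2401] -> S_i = 1*7^i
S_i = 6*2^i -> [6, 12, 24, 48, 96]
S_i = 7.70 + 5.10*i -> [7.7, 12.8, 17.9, 23.0, 28.1]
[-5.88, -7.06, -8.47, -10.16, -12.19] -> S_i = -5.88*1.20^i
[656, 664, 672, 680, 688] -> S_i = 656 + 8*i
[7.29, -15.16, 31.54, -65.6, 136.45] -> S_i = 7.29*(-2.08)^i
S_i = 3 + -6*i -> [3, -3, -9, -15, -21]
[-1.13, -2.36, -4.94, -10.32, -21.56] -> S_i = -1.13*2.09^i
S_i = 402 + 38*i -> [402, 440, 478, 516, 554]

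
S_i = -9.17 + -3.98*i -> [-9.17, -13.15, -17.13, -21.11, -25.09]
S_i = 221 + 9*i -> [221, 230, 239, 248, 257]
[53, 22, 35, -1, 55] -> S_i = Random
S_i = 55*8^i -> [55, 440, 3520, 28160, 225280]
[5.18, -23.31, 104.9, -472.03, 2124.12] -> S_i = 5.18*(-4.50)^i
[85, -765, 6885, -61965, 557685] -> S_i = 85*-9^i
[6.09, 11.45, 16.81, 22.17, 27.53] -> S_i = 6.09 + 5.36*i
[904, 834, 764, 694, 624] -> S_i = 904 + -70*i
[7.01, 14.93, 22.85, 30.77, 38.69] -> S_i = 7.01 + 7.92*i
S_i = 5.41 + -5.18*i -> [5.41, 0.23, -4.95, -10.13, -15.31]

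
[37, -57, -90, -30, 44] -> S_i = Random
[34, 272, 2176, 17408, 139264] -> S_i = 34*8^i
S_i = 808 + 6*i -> [808, 814, 820, 826, 832]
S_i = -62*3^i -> [-62, -186, -558, -1674, -5022]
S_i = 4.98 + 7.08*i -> [4.98, 12.06, 19.14, 26.22, 33.3]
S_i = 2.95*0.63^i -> [2.95, 1.86, 1.17, 0.74, 0.46]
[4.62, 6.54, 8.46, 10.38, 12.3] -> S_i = 4.62 + 1.92*i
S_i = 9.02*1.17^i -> [9.02, 10.55, 12.35, 14.45, 16.9]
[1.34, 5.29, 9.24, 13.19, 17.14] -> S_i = 1.34 + 3.95*i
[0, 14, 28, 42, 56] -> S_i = 0 + 14*i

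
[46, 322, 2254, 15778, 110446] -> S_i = 46*7^i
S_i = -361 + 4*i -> [-361, -357, -353, -349, -345]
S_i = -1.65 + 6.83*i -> [-1.65, 5.18, 12.01, 18.84, 25.67]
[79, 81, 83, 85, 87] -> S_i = 79 + 2*i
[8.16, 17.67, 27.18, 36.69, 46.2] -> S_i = 8.16 + 9.51*i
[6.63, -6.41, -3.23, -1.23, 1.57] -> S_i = Random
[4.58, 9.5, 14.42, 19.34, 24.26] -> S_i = 4.58 + 4.92*i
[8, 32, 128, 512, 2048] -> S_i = 8*4^i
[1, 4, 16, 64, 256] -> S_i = 1*4^i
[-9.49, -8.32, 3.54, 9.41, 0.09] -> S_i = Random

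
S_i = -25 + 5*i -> [-25, -20, -15, -10, -5]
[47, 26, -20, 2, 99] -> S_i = Random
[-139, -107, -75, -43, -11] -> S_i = -139 + 32*i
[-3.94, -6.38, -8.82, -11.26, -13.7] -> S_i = -3.94 + -2.44*i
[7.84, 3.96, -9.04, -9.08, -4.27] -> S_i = Random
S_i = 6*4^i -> [6, 24, 96, 384, 1536]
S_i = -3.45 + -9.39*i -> [-3.45, -12.84, -22.23, -31.62, -41.01]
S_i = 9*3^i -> [9, 27, 81, 243, 729]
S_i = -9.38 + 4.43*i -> [-9.38, -4.95, -0.52, 3.91, 8.34]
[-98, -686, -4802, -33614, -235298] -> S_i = -98*7^i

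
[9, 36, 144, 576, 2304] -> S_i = 9*4^i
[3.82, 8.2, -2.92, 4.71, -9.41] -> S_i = Random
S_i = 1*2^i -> [1, 2, 4, 8, 16]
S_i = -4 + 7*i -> [-4, 3, 10, 17, 24]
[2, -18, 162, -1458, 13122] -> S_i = 2*-9^i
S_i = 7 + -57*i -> [7, -50, -107, -164, -221]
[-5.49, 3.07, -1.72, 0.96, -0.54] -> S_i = -5.49*(-0.56)^i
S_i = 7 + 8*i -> [7, 15, 23, 31, 39]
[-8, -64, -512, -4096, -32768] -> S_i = -8*8^i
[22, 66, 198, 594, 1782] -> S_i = 22*3^i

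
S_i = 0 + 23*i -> [0, 23, 46, 69, 92]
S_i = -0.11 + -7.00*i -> [-0.11, -7.11, -14.11, -21.11, -28.11]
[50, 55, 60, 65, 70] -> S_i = 50 + 5*i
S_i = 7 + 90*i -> [7, 97, 187, 277, 367]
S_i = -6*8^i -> [-6, -48, -384, -3072, -24576]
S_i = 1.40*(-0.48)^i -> [1.4, -0.67, 0.32, -0.15, 0.07]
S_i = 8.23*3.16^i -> [8.23, 26.01, 82.18, 259.69, 820.63]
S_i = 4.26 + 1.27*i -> [4.26, 5.53, 6.8, 8.07, 9.34]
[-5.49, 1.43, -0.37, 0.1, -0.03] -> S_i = -5.49*(-0.26)^i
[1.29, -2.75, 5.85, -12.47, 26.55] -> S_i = 1.29*(-2.13)^i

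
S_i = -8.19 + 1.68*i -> [-8.19, -6.51, -4.83, -3.15, -1.47]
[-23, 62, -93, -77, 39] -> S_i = Random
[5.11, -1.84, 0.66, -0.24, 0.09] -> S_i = 5.11*(-0.36)^i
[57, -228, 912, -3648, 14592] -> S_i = 57*-4^i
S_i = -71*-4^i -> [-71, 284, -1136, 4544, -18176]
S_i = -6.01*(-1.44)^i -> [-6.01, 8.65, -12.46, 17.95, -25.84]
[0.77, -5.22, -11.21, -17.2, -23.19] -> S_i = 0.77 + -5.99*i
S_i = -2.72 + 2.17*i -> [-2.72, -0.55, 1.62, 3.79, 5.96]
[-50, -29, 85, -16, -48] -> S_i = Random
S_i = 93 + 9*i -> [93, 102, 111, 120, 129]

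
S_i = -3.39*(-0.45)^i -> [-3.39, 1.53, -0.69, 0.31, -0.14]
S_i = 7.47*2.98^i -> [7.47, 22.26, 66.34, 197.68, 589.1]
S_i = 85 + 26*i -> [85, 111, 137, 163, 189]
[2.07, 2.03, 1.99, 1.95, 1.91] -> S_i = 2.07*0.98^i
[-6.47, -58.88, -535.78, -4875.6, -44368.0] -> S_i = -6.47*9.10^i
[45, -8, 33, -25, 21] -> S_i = Random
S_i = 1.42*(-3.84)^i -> [1.42, -5.45, 20.94, -80.4, 308.75]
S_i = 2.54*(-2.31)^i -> [2.54, -5.87, 13.55, -31.31, 72.32]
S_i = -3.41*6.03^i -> [-3.41, -20.56, -123.99, -747.66, -4508.41]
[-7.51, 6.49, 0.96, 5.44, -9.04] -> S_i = Random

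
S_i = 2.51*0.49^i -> [2.51, 1.23, 0.6, 0.3, 0.14]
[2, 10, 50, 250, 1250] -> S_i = 2*5^i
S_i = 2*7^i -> [2, 14, 98, 686, 4802]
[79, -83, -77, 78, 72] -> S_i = Random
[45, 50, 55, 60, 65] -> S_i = 45 + 5*i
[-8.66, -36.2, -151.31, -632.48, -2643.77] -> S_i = -8.66*4.18^i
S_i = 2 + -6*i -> [2, -4, -10, -16, -22]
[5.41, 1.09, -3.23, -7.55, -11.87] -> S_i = 5.41 + -4.32*i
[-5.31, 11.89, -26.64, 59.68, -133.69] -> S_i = -5.31*(-2.24)^i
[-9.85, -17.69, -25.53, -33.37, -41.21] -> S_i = -9.85 + -7.84*i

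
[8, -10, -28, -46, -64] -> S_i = 8 + -18*i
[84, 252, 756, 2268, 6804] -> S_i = 84*3^i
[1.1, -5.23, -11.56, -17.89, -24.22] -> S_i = 1.10 + -6.33*i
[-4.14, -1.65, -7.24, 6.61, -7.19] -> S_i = Random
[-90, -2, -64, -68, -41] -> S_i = Random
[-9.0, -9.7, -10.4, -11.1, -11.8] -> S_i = -9.00 + -0.70*i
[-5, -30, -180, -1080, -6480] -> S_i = -5*6^i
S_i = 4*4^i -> [4, 16, 64, 256, 1024]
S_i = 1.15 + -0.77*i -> [1.15, 0.38, -0.39, -1.16, -1.93]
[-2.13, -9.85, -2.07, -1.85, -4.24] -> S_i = Random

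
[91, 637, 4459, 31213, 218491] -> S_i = 91*7^i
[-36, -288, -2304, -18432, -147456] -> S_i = -36*8^i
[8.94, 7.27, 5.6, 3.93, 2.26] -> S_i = 8.94 + -1.67*i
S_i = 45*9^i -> [45, 405, 3645, 32805, 295245]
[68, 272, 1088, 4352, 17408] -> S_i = 68*4^i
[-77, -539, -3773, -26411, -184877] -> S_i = -77*7^i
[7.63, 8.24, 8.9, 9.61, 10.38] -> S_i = 7.63*1.08^i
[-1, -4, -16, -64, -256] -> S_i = -1*4^i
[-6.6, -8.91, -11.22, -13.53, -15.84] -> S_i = -6.60 + -2.31*i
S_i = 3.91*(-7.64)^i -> [3.91, -29.87, 228.23, -1743.64, 13321.41]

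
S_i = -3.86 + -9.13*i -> [-3.86, -12.99, -22.12, -31.25, -40.38]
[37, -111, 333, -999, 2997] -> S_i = 37*-3^i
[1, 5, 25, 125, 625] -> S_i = 1*5^i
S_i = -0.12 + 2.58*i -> [-0.12, 2.46, 5.04, 7.62, 10.2]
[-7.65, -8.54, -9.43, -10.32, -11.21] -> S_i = -7.65 + -0.89*i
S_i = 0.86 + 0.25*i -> [0.86, 1.11, 1.36, 1.61, 1.86]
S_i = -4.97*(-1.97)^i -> [-4.97, 9.79, -19.29, 38.0, -74.86]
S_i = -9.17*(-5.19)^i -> [-9.17, 47.59, -247.0, 1281.95, -6653.33]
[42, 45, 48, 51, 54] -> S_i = 42 + 3*i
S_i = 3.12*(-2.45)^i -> [3.12, -7.64, 18.73, -45.88, 112.41]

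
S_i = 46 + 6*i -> [46, 52, 58, 64, 70]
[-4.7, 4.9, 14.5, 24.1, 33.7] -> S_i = -4.70 + 9.60*i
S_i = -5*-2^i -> [-5, 10, -20, 40, -80]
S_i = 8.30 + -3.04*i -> [8.3, 5.26, 2.22, -0.82, -3.86]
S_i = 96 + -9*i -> [96, 87, 78, 69, 60]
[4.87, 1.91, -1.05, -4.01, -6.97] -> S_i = 4.87 + -2.96*i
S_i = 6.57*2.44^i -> [6.57, 16.03, 39.12, 95.44, 232.88]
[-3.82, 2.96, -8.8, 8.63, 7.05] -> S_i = Random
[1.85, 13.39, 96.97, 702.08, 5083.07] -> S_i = 1.85*7.24^i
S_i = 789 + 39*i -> [789, 828, 867, 906, 945]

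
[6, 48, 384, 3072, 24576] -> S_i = 6*8^i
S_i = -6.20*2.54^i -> [-6.2, -15.75, -40.0, -101.6, -258.06]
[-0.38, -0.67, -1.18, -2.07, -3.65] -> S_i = -0.38*1.76^i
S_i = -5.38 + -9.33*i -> [-5.38, -14.71, -24.04, -33.37, -42.7]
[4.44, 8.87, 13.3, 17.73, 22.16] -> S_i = 4.44 + 4.43*i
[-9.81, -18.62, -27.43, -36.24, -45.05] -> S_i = -9.81 + -8.81*i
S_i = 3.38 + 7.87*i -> [3.38, 11.25, 19.12, 26.99, 34.86]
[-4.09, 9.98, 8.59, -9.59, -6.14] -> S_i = Random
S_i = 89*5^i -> [89, 445, 2225, 11125, 55625]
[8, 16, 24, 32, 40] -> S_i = 8 + 8*i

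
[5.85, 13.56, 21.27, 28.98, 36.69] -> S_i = 5.85 + 7.71*i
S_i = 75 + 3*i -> [75, 78, 81, 84, 87]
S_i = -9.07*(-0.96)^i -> [-9.07, 8.71, -8.36, 8.02, -7.7]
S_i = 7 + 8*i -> [7, 15, 23, 31, 39]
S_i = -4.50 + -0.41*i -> [-4.5, -4.91, -5.32, -5.73, -6.14]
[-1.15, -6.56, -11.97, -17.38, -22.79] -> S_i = -1.15 + -5.41*i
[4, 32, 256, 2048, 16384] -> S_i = 4*8^i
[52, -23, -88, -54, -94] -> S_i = Random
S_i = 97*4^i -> [97, 388, 1552, 6208, 24832]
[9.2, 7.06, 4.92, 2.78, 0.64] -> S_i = 9.20 + -2.14*i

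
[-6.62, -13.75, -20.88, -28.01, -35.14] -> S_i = -6.62 + -7.13*i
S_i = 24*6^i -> [24, 144, 864, 5184, 31104]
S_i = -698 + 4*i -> [-698, -694, -690, -686, -682]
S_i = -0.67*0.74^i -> [-0.67, -0.5, -0.37, -0.27, -0.2]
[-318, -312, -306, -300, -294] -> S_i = -318 + 6*i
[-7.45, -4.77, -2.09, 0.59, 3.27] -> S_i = -7.45 + 2.68*i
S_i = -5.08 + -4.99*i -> [-5.08, -10.07, -15.06, -20.05, -25.04]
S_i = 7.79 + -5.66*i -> [7.79, 2.13, -3.53, -9.19, -14.85]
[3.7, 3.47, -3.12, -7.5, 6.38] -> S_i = Random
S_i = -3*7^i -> [-3, -21, -147, -1029, -7203]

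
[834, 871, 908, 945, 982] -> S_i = 834 + 37*i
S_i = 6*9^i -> [6, 54, 486, 4374, 39366]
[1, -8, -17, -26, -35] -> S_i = 1 + -9*i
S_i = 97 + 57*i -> [97, 154, 211, 268, 325]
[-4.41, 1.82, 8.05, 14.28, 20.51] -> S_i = -4.41 + 6.23*i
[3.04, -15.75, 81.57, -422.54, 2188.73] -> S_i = 3.04*(-5.18)^i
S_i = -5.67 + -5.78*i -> [-5.67, -11.45, -17.23, -23.01, -28.79]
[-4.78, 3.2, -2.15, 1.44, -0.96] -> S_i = -4.78*(-0.67)^i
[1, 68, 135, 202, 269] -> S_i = 1 + 67*i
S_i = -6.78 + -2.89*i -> [-6.78, -9.67, -12.56, -15.45, -18.34]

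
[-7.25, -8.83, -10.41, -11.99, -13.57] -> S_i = -7.25 + -1.58*i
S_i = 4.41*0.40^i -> [4.41, 1.76, 0.71, 0.28, 0.11]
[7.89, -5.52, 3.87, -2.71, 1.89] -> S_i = 7.89*(-0.70)^i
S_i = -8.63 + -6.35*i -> [-8.63, -14.98, -21.33, -27.68, -34.03]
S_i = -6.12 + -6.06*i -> [-6.12, -12.18, -18.24, -24.3, -30.36]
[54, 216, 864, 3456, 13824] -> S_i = 54*4^i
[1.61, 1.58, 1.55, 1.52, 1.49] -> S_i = 1.61*0.98^i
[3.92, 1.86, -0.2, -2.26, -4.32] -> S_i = 3.92 + -2.06*i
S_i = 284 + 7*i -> [284, 291, 298, 305, 312]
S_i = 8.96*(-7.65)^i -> [8.96, -68.54, 524.36, -4011.37, 30686.95]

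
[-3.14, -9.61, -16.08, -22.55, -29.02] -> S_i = -3.14 + -6.47*i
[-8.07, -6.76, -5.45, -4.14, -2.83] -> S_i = -8.07 + 1.31*i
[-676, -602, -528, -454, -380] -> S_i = -676 + 74*i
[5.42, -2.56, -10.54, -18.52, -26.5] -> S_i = 5.42 + -7.98*i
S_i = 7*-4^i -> [7, -28, 112, -448, 1792]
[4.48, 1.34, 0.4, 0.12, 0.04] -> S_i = 4.48*0.30^i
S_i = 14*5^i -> [14, 70, 350, 1750, 8750]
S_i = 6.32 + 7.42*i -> [6.32, 13.74, 21.16, 28.58, 36.0]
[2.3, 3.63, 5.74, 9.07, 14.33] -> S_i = 2.30*1.58^i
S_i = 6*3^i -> [6, 18, 54, 162, 486]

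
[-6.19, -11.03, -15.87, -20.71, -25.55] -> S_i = -6.19 + -4.84*i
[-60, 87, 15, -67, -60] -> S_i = Random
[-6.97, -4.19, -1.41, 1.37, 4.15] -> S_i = -6.97 + 2.78*i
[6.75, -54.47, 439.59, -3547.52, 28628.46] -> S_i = 6.75*(-8.07)^i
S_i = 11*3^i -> [11, 33, 99, 297, 891]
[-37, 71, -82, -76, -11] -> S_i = Random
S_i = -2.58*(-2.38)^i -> [-2.58, 6.14, -14.61, 34.78, -82.78]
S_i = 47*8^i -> [47, 376, 3008, 24064, 192512]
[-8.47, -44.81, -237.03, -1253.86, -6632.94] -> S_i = -8.47*5.29^i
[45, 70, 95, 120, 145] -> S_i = 45 + 25*i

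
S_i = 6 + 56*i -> [6, 62, 118, 174, 230]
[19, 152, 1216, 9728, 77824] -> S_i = 19*8^i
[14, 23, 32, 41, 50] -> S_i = 14 + 9*i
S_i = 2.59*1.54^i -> [2.59, 3.99, 6.14, 9.46, 14.57]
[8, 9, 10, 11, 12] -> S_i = 8 + 1*i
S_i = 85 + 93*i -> [85, 178, 271, 364, 457]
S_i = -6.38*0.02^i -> [-6.38, -0.13, -0.0, -0.0, -0.0]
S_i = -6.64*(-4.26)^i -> [-6.64, 28.29, -120.5, 513.33, -2186.79]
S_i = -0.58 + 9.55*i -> [-0.58, 8.97, 18.52, 28.07, 37.62]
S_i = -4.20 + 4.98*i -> [-4.2, 0.78, 5.76, 10.74, 15.72]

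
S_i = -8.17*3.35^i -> [-8.17, -27.37, -91.69, -307.15, -1028.97]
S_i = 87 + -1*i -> [87, 86, 85, 84, 83]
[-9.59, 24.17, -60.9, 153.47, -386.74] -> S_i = -9.59*(-2.52)^i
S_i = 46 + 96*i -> [46, 142, 238, 334, 430]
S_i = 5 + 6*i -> [5, 11, 17, 23, 29]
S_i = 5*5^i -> [5, 25, 125, 625, 3125]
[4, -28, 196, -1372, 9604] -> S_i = 4*-7^i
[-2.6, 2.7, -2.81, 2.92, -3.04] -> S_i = -2.60*(-1.04)^i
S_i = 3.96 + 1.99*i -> [3.96, 5.95, 7.94, 9.93, 11.92]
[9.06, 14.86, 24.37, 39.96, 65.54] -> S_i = 9.06*1.64^i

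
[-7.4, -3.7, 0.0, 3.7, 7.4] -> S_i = -7.40 + 3.70*i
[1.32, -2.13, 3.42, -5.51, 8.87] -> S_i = 1.32*(-1.61)^i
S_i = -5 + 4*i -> [-5, -1, 3, 7, 11]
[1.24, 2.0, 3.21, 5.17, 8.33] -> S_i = 1.24*1.61^i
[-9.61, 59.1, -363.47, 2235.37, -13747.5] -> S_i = -9.61*(-6.15)^i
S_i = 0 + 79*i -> [0, 79, 158, 237, 316]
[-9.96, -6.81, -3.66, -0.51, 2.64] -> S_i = -9.96 + 3.15*i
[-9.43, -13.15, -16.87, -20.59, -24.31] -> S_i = -9.43 + -3.72*i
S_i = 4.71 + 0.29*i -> [4.71, 5.0, 5.29, 5.58, 5.87]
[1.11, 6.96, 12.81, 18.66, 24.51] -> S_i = 1.11 + 5.85*i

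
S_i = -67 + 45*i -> [-67, -22, 23, 68, 113]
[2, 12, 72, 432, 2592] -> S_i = 2*6^i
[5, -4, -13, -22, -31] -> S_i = 5 + -9*i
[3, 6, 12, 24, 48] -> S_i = 3*2^i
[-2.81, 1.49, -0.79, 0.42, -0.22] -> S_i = -2.81*(-0.53)^i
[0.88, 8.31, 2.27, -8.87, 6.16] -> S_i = Random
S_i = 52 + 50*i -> [52, 102, 152, 202, 252]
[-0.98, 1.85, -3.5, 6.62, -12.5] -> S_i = -0.98*(-1.89)^i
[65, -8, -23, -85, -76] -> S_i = Random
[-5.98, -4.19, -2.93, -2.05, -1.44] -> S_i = -5.98*0.70^i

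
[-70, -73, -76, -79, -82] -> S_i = -70 + -3*i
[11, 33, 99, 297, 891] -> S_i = 11*3^i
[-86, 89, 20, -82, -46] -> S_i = Random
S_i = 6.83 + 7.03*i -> [6.83, 13.86, 20.89, 27.92, 34.95]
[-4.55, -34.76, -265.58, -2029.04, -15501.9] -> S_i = -4.55*7.64^i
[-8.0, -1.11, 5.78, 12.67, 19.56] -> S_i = -8.00 + 6.89*i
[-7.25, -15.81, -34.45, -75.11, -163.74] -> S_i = -7.25*2.18^i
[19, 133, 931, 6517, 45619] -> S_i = 19*7^i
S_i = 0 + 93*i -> [0, 93, 186, 279, 372]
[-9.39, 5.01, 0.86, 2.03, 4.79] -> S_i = Random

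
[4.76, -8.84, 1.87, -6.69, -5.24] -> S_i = Random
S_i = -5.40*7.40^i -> [-5.4, -39.96, -295.7, -2188.21, -16192.75]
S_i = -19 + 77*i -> [-19, 58, 135, 212, 289]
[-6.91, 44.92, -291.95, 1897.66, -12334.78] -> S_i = -6.91*(-6.50)^i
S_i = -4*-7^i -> [-4, 28, -196, 1372, -9604]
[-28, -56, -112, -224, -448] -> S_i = -28*2^i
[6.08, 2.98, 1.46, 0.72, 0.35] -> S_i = 6.08*0.49^i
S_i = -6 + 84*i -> [-6, 78, 162, 246, 330]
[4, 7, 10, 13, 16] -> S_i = 4 + 3*i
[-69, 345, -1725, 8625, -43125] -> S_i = -69*-5^i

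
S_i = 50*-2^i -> [50, -100, 200, -400, 800]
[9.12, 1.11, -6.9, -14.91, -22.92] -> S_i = 9.12 + -8.01*i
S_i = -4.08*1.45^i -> [-4.08, -5.92, -8.58, -12.44, -18.04]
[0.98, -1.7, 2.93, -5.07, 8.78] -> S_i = 0.98*(-1.73)^i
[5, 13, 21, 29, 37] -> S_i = 5 + 8*i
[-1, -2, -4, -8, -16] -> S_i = -1*2^i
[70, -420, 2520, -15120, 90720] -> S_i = 70*-6^i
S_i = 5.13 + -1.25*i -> [5.13, 3.88, 2.63, 1.38, 0.13]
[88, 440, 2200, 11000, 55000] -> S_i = 88*5^i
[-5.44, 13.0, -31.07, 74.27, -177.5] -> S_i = -5.44*(-2.39)^i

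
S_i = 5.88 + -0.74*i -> [5.88, 5.14, 4.4, 3.66, 2.92]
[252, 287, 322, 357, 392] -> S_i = 252 + 35*i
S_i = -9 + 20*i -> [-9, 11, 31, 51, 71]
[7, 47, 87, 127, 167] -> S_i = 7 + 40*i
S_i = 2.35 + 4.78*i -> [2.35, 7.13, 11.91, 16.69, 21.47]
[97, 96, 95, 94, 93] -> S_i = 97 + -1*i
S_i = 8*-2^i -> [8, -16, 32, -64, 128]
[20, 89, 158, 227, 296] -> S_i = 20 + 69*i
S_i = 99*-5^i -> [99, -495, 2475, -12375, 61875]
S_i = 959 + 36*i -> [959, 995, 1031, 1067, 1103]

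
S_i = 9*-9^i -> [9, -81, 729, -6561, 59049]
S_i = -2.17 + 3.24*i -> [-2.17, 1.07, 4.31, 7.55, 10.79]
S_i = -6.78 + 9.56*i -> [-6.78, 2.78, 12.34, 21.9, 31.46]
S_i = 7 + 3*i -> [7, 10, 13, 16, 19]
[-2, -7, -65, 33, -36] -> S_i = Random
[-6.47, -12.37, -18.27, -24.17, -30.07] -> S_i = -6.47 + -5.90*i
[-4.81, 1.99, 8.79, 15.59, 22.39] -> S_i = -4.81 + 6.80*i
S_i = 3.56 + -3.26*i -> [3.56, 0.3, -2.96, -6.22, -9.48]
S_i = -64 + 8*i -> [-64, -56, -48, -40, -32]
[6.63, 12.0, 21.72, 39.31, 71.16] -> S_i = 6.63*1.81^i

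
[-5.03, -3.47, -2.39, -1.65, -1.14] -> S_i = -5.03*0.69^i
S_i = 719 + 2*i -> [719, 721, 723, 725, 727]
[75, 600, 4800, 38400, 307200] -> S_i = 75*8^i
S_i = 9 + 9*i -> [9, 18, 27, 36, 45]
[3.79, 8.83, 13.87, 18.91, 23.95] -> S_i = 3.79 + 5.04*i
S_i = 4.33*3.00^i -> [4.33, 12.99, 38.97, 116.91, 350.73]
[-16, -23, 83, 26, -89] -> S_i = Random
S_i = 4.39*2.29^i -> [4.39, 10.05, 23.02, 52.72, 120.73]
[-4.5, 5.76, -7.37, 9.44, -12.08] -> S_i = -4.50*(-1.28)^i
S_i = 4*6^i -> [4, 24, 144, 864, 5184]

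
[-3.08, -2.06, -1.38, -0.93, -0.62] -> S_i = -3.08*0.67^i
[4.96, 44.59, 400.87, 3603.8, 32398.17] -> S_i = 4.96*8.99^i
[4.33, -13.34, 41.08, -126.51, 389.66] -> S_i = 4.33*(-3.08)^i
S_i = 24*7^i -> [24, 168, 1176, 8232, 57624]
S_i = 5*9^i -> [5, 45, 405, 3645, 32805]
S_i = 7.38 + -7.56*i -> [7.38, -0.18, -7.74, -15.3, -22.86]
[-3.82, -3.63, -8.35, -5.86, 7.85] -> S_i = Random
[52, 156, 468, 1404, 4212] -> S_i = 52*3^i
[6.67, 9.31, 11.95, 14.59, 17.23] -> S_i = 6.67 + 2.64*i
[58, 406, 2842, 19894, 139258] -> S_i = 58*7^i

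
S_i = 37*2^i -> [37, 74, 148, 296, 592]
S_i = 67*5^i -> [67, 335, 1675, 8375, 41875]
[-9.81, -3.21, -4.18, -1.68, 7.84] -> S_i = Random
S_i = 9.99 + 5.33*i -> [9.99, 15.32, 20.65, 25.98, 31.31]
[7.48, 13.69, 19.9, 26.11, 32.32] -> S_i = 7.48 + 6.21*i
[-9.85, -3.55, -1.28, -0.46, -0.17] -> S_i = -9.85*0.36^i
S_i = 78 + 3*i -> [78, 81, 84, 87, 90]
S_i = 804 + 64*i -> [804, 868, 932, 996, 1060]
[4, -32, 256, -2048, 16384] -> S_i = 4*-8^i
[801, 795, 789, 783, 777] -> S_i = 801 + -6*i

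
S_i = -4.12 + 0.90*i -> [-4.12, -3.22, -2.32, -1.42, -0.52]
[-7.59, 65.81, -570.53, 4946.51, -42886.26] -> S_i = -7.59*(-8.67)^i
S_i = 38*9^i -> [38, 342, 3078, 27702, 249318]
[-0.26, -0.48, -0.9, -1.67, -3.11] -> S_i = -0.26*1.86^i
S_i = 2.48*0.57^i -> [2.48, 1.41, 0.81, 0.46, 0.26]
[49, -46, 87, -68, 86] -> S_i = Random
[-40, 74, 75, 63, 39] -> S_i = Random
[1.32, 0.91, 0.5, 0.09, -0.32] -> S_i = 1.32 + -0.41*i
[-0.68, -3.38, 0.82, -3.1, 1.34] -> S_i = Random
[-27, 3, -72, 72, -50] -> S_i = Random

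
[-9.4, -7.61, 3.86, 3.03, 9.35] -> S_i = Random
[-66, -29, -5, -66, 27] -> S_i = Random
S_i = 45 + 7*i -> [45, 52, 59, 66, 73]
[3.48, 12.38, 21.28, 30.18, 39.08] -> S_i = 3.48 + 8.90*i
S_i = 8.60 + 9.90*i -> [8.6, 18.5, 28.4, 38.3, 48.2]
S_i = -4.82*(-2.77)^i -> [-4.82, 13.35, -36.98, 102.44, -283.77]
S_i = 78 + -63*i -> [78, 15, -48, -111, -174]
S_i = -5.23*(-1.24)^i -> [-5.23, 6.49, -8.04, 9.97, -12.36]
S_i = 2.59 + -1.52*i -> [2.59, 1.07, -0.45, -1.97, -3.49]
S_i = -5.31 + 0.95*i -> [-5.31, -4.36, -3.41, -2.46, -1.51]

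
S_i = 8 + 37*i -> [8, 45, 82, 119, 156]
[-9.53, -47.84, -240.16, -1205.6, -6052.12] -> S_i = -9.53*5.02^i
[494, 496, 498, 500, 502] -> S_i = 494 + 2*i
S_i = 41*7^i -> [41, 287, 2009, 14063, 98441]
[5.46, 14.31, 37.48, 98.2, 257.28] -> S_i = 5.46*2.62^i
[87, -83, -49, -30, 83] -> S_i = Random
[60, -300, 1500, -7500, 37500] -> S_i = 60*-5^i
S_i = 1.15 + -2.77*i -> [1.15, -1.62, -4.39, -7.16, -9.93]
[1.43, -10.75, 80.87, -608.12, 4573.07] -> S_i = 1.43*(-7.52)^i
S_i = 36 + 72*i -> [36, 108, 180, 252, 324]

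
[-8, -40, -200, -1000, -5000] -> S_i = -8*5^i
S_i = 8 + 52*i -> [8, 60, 112, 164, 216]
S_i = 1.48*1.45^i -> [1.48, 2.15, 3.11, 4.51, 6.54]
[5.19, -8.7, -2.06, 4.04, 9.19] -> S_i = Random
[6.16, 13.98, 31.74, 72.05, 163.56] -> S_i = 6.16*2.27^i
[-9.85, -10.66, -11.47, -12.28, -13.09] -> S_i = -9.85 + -0.81*i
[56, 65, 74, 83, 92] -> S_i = 56 + 9*i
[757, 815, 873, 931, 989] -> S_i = 757 + 58*i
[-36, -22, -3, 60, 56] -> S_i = Random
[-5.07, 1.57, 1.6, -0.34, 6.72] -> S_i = Random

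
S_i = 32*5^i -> [32, 160, 800, 4000, 20000]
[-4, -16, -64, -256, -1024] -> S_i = -4*4^i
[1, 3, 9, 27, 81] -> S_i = 1*3^i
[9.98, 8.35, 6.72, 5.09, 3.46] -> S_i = 9.98 + -1.63*i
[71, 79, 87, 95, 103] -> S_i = 71 + 8*i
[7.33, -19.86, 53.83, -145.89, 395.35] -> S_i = 7.33*(-2.71)^i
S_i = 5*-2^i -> [5, -10, 20, -40, 80]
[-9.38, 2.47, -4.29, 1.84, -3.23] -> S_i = Random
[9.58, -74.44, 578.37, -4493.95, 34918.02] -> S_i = 9.58*(-7.77)^i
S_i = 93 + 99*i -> [93, 192, 291, 390, 489]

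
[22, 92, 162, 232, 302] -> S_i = 22 + 70*i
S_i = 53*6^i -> [53, 318, 1908, 11448, 68688]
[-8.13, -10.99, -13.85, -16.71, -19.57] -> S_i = -8.13 + -2.86*i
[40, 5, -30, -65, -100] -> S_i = 40 + -35*i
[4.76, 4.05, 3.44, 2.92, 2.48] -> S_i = 4.76*0.85^i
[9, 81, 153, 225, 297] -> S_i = 9 + 72*i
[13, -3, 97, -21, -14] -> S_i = Random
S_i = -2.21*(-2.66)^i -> [-2.21, 5.88, -15.64, 41.59, -110.64]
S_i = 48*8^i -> [48, 384, 3072, 24576, 196608]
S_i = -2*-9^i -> [-2, 18, -162, 1458, -13122]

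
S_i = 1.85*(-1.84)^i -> [1.85, -3.4, 6.26, -11.52, 21.21]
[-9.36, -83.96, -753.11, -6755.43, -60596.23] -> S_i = -9.36*8.97^i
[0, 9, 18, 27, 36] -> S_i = 0 + 9*i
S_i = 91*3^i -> [91, 273, 819, 2457, 7371]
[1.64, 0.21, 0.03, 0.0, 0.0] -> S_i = 1.64*0.13^i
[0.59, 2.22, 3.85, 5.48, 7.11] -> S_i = 0.59 + 1.63*i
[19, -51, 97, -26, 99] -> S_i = Random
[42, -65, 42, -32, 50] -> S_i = Random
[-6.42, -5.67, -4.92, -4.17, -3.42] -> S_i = -6.42 + 0.75*i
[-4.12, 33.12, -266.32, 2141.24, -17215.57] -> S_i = -4.12*(-8.04)^i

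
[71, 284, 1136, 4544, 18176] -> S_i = 71*4^i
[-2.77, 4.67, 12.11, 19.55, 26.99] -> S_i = -2.77 + 7.44*i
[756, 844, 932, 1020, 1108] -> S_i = 756 + 88*i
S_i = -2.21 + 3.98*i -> [-2.21, 1.77, 5.75, 9.73, 13.71]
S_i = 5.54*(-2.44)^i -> [5.54, -13.52, 32.98, -80.48, 196.37]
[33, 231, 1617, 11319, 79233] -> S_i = 33*7^i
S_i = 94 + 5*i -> [94, 99, 104, 109, 114]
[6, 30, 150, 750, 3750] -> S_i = 6*5^i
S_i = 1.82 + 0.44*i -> [1.82, 2.26, 2.7, 3.14, 3.58]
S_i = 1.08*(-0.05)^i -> [1.08, -0.05, 0.0, -0.0, 0.0]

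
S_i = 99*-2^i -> [99, -198, 396, -792, 1584]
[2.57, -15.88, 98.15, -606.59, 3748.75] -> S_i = 2.57*(-6.18)^i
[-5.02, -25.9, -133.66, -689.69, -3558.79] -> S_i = -5.02*5.16^i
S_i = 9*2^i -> [9, 18, 36, 72, 144]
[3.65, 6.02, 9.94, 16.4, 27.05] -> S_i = 3.65*1.65^i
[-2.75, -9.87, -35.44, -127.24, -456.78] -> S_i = -2.75*3.59^i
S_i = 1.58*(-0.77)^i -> [1.58, -1.22, 0.94, -0.72, 0.56]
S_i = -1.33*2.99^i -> [-1.33, -3.98, -11.89, -35.55, -106.3]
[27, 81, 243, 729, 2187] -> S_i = 27*3^i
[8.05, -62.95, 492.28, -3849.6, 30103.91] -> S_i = 8.05*(-7.82)^i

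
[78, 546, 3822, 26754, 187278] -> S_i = 78*7^i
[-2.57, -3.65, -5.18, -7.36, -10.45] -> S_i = -2.57*1.42^i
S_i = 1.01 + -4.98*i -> [1.01, -3.97, -8.95, -13.93, -18.91]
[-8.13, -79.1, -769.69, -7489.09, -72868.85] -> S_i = -8.13*9.73^i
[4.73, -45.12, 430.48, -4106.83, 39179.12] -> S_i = 4.73*(-9.54)^i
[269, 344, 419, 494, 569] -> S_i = 269 + 75*i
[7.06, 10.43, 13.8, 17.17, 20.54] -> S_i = 7.06 + 3.37*i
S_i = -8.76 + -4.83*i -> [-8.76, -13.59, -18.42, -23.25, -28.08]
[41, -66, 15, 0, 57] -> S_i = Random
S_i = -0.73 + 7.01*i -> [-0.73, 6.28, 13.29, 20.3, 27.31]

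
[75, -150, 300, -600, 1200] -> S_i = 75*-2^i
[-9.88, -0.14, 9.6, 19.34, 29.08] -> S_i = -9.88 + 9.74*i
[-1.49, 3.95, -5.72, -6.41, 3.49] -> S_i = Random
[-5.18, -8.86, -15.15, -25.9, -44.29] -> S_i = -5.18*1.71^i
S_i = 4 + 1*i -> [4, 5, 6, 7, 8]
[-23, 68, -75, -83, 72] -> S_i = Random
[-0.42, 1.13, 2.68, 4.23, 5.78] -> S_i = -0.42 + 1.55*i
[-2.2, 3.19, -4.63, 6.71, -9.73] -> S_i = -2.20*(-1.45)^i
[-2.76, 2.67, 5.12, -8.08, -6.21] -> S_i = Random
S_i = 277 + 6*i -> [277, 283, 289, 295, 301]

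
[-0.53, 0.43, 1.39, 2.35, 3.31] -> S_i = -0.53 + 0.96*i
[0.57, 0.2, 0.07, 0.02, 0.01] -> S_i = 0.57*0.35^i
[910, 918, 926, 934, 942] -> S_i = 910 + 8*i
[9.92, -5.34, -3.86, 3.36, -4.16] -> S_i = Random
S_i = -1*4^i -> [-1, -4, -16, -64, -256]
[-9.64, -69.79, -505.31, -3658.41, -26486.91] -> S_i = -9.64*7.24^i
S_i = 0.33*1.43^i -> [0.33, 0.47, 0.67, 0.96, 1.38]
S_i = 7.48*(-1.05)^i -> [7.48, -7.85, 8.25, -8.66, 9.09]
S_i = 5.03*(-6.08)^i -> [5.03, -30.58, 185.94, -1130.52, 6873.57]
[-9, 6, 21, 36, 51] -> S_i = -9 + 15*i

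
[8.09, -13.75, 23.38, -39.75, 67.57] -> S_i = 8.09*(-1.70)^i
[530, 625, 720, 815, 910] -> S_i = 530 + 95*i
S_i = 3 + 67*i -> [3, 70, 137, 204, 271]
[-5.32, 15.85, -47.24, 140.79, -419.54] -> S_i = -5.32*(-2.98)^i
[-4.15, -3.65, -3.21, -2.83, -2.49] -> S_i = -4.15*0.88^i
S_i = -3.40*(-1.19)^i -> [-3.4, 4.05, -4.81, 5.73, -6.82]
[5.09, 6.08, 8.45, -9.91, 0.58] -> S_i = Random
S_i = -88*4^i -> [-88, -352, -1408, -5632, -22528]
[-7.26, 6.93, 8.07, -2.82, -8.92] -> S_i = Random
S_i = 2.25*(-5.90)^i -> [2.25, -13.28, 78.32, -462.1, 2726.41]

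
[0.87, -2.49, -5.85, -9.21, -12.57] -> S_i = 0.87 + -3.36*i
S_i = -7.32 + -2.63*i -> [-7.32, -9.95, -12.58, -15.21, -17.84]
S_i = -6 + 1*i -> [-6, -5, -4, -3, -2]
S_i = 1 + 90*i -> [1, 91, 181, 271, 361]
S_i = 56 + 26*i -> [56, 82, 108, 134, 160]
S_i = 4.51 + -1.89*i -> [4.51, 2.62, 0.73, -1.16, -3.05]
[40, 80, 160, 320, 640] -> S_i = 40*2^i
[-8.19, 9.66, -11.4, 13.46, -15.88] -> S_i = -8.19*(-1.18)^i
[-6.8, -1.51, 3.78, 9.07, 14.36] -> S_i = -6.80 + 5.29*i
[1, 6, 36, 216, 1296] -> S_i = 1*6^i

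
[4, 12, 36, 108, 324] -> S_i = 4*3^i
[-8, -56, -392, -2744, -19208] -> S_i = -8*7^i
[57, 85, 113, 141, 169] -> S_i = 57 + 28*i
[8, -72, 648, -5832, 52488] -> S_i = 8*-9^i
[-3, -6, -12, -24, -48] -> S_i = -3*2^i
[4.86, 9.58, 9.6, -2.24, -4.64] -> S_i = Random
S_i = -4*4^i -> [-4, -16, -64, -256, -1024]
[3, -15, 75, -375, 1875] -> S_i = 3*-5^i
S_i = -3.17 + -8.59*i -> [-3.17, -11.76, -20.35, -28.94, -37.53]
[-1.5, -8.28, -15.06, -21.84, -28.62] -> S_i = -1.50 + -6.78*i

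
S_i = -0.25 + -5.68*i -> [-0.25, -5.93, -11.61, -17.29, -22.97]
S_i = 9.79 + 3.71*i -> [9.79, 13.5, 17.21, 20.92, 24.63]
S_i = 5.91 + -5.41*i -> [5.91, 0.5, -4.91, -10.32, -15.73]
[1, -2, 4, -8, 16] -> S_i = 1*-2^i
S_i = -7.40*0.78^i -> [-7.4, -5.77, -4.5, -3.51, -2.74]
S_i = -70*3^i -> [-70, -210, -630, -1890, -5670]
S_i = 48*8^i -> [48, 384, 3072, 24576, 196608]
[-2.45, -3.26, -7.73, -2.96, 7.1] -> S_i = Random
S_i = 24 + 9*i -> [24, 33, 42, 51, 60]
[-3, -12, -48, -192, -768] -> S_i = -3*4^i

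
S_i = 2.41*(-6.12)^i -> [2.41, -14.75, 90.27, -552.42, 3380.83]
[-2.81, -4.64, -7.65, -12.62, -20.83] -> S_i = -2.81*1.65^i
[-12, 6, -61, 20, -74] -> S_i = Random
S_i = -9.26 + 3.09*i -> [-9.26, -6.17, -3.08, 0.01, 3.1]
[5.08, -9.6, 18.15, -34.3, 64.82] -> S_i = 5.08*(-1.89)^i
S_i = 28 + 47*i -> [28, 75, 122, 169, 216]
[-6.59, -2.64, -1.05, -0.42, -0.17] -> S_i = -6.59*0.40^i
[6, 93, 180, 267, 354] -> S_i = 6 + 87*i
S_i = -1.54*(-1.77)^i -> [-1.54, 2.73, -4.82, 8.54, -15.12]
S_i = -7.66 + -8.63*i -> [-7.66, -16.29, -24.92, -33.55, -42.18]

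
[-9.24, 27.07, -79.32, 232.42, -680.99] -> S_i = -9.24*(-2.93)^i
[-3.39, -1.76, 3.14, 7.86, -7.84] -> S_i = Random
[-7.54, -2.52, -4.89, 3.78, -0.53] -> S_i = Random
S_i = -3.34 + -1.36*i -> [-3.34, -4.7, -6.06, -7.42, -8.78]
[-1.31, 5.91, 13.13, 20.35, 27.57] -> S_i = -1.31 + 7.22*i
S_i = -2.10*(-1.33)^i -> [-2.1, 2.79, -3.71, 4.94, -6.57]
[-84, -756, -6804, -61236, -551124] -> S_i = -84*9^i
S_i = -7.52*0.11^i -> [-7.52, -0.83, -0.09, -0.01, -0.0]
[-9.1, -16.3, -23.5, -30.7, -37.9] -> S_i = -9.10 + -7.20*i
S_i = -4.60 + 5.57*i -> [-4.6, 0.97, 6.54, 12.11, 17.68]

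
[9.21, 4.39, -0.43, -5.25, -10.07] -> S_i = 9.21 + -4.82*i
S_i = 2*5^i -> [2, 10, 50, 250, 1250]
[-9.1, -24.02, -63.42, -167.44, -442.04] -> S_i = -9.10*2.64^i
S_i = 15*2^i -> [15, 30, 60, 120, 240]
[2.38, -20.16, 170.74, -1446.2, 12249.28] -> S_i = 2.38*(-8.47)^i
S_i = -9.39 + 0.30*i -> [-9.39, -9.09, -8.79, -8.49, -8.19]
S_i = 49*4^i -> [49, 196, 784, 3136, 12544]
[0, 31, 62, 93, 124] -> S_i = 0 + 31*i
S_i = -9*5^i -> [-9, -45, -225, -1125, -5625]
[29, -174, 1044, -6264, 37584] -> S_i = 29*-6^i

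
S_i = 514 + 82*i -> [514, 596, 678, 760, 842]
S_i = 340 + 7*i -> [340, 347, 354, 361, 368]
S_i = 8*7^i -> [8, 56, 392, 2744, 19208]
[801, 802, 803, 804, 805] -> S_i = 801 + 1*i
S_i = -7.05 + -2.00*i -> [-7.05, -9.05, -11.05, -13.05, -15.05]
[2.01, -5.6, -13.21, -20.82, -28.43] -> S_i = 2.01 + -7.61*i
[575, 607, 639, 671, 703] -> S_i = 575 + 32*i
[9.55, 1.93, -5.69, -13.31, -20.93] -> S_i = 9.55 + -7.62*i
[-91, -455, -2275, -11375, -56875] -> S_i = -91*5^i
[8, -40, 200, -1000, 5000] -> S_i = 8*-5^i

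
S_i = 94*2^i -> [94, 188, 376, 752, 1504]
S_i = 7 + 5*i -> [7, 12, 17, 22, 27]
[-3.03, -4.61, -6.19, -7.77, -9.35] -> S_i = -3.03 + -1.58*i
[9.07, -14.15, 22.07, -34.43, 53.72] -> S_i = 9.07*(-1.56)^i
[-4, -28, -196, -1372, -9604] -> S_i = -4*7^i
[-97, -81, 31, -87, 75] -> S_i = Random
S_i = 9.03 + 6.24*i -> [9.03, 15.27, 21.51, 27.75, 33.99]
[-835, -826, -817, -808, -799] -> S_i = -835 + 9*i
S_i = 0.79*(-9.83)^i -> [0.79, -7.77, 76.34, -750.39, 7376.34]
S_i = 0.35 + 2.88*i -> [0.35, 3.23, 6.11, 8.99, 11.87]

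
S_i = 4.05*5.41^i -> [4.05, 21.91, 118.54, 641.28, 3469.32]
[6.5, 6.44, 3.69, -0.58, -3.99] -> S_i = Random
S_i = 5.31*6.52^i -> [5.31, 34.62, 225.73, 1471.76, 9595.88]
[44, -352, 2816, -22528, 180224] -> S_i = 44*-8^i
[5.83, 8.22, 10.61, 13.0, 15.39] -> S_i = 5.83 + 2.39*i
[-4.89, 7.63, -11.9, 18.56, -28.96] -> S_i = -4.89*(-1.56)^i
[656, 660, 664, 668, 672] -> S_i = 656 + 4*i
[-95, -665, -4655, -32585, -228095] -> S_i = -95*7^i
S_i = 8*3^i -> [8, 24, 72, 216, 648]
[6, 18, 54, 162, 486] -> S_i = 6*3^i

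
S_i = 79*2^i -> [79, 158, 316, 632, 1264]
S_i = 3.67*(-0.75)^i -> [3.67, -2.75, 2.06, -1.55, 1.16]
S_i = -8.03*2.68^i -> [-8.03, -21.52, -57.67, -154.57, -414.24]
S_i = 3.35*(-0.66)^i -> [3.35, -2.21, 1.46, -0.96, 0.64]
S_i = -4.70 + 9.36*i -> [-4.7, 4.66, 14.02, 23.38, 32.74]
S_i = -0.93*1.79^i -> [-0.93, -1.66, -2.98, -5.33, -9.55]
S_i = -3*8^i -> [-3, -24, -192, -1536, -12288]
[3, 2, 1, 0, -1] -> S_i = 3 + -1*i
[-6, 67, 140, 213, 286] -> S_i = -6 + 73*i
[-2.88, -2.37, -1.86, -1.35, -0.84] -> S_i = -2.88 + 0.51*i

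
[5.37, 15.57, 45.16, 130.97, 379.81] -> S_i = 5.37*2.90^i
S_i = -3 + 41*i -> [-3, 38, 79, 120, 161]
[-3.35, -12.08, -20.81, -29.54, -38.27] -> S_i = -3.35 + -8.73*i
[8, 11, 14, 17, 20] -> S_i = 8 + 3*i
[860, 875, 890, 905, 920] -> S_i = 860 + 15*i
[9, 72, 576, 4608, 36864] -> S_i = 9*8^i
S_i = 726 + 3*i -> [726, 729, 732, 735, 738]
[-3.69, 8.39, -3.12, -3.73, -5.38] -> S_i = Random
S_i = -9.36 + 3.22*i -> [-9.36, -6.14, -2.92, 0.3, 3.52]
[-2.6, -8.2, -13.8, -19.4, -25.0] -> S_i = -2.60 + -5.60*i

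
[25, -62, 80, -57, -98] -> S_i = Random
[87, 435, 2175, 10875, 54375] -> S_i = 87*5^i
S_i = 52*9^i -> [52, 468, 4212, 37908, 341172]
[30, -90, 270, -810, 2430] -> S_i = 30*-3^i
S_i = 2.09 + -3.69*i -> [2.09, -1.6, -5.29, -8.98, -12.67]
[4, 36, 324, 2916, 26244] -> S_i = 4*9^i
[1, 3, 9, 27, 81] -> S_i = 1*3^i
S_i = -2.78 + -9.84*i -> [-2.78, -12.62, -22.46, -32.3, -42.14]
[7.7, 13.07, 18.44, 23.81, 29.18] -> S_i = 7.70 + 5.37*i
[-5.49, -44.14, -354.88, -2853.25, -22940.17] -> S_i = -5.49*8.04^i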